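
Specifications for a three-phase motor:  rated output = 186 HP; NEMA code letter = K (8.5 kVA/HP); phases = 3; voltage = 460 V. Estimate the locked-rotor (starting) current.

S_LR = 8.5 × 186 = 1581 kVA
I_LR = S_LR/(√3·V_L) = 1581000/(1.732×460) = 1980 A

1980 A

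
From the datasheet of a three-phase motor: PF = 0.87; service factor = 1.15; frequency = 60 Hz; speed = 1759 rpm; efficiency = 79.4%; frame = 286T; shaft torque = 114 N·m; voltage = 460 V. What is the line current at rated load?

38.2 A

ω = 2π×1759/60 = 184.2 rad/s; P_out = τω = 114 × 184.2 = 20999 W
P_in = P_out / η = 20999 / 0.794 = 26447 W
I_L = P_in / (√3·V_L·cosφ) = 26447 / (1.732 × 460 × 0.87) = 38.2 A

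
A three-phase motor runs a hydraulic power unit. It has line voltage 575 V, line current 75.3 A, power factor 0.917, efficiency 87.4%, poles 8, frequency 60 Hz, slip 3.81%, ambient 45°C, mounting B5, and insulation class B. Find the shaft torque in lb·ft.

P_in = √3·V·I·cosφ = 1.732 × 575 × 75.3 × 0.917 = 68767 W
P_out = η·P_in = 0.874 × 68767 = 60102 W
n_s = 120×60/8 = 900 rpm; n = 900×(1−0.0381) = 866 rpm
ω = 2π×866/60 = 90.69 rad/s
τ = P_out/ω = 60102/90.69 = 662.7 N·m
In lb·ft: 662.7/1.356 = 489 lb·ft

489 lb·ft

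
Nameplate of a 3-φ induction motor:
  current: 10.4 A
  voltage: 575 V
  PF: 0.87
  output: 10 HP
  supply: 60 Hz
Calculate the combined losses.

1.55 kW

P_in = √3·V·I·cosφ = 1.732×575×10.4×0.87 = 9011 W
P_out = 10×746 = 7460 W
Losses = P_in − P_out = 9011 − 7460 = 1551 W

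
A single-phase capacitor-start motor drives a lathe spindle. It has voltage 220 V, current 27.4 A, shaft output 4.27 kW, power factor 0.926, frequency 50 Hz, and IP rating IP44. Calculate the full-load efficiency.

P_out = 4.27 kW = 4270 W
P_in = V·I·cosφ = 220 × 27.4 × 0.926 = 5582 W
η = P_out / P_in = 4270 / 5582 = 0.765 = 76.5%

76.5 %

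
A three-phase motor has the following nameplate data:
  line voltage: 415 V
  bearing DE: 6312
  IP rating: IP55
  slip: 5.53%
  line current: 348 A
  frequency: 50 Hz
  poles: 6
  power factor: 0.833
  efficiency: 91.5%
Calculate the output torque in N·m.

P_in = √3·V·I·cosφ = 1.732 × 415 × 348 × 0.833 = 208363 W
P_out = η·P_in = 0.915 × 208363 = 190652 W
n_s = 120×50/6 = 1000 rpm; n = 1000×(1−0.0553) = 945 rpm
ω = 2π×945/60 = 98.96 rad/s
τ = P_out/ω = 190652/98.96 = 1930 N·m

1930 N·m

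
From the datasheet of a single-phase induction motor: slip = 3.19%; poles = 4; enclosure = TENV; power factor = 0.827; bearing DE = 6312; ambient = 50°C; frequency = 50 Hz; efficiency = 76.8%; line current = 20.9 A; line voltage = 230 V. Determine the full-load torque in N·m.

20.1 N·m

P_in = V·I·cosφ = 230 × 20.9 × 0.827 = 3975 W
P_out = η·P_in = 0.768 × 3975 = 3053 W
n_s = 120×50/4 = 1500 rpm; n = 1500×(1−0.0319) = 1452 rpm
ω = 2π×1452/60 = 152.1 rad/s
τ = P_out/ω = 3053/152.1 = 20.1 N·m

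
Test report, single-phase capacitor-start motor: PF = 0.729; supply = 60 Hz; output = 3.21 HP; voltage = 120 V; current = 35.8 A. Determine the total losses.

737 W

P_in = V·I·cosφ = 120×35.8×0.729 = 3132 W
P_out = 3.21×746 = 2395 W
Losses = P_in − P_out = 3132 − 2395 = 737 W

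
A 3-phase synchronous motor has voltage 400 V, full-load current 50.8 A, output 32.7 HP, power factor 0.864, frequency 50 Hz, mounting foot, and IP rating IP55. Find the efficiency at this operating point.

80.2 %

P_out = 32.7 × 746 = 24394 W
P_in = √3·V_L·I_L·cosφ = 1.732 × 400 × 50.8 × 0.864 = 30408 W
η = P_out / P_in = 24394 / 30408 = 0.802 = 80.2%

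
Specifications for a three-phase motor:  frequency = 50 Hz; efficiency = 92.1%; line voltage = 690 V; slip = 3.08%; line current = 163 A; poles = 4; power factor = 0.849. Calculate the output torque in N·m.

P_in = √3·V·I·cosφ = 1.732 × 690 × 163 × 0.849 = 165384 W
P_out = η·P_in = 0.921 × 165384 = 152319 W
n_s = 120×50/4 = 1500 rpm; n = 1500×(1−0.0308) = 1454 rpm
ω = 2π×1454/60 = 152.3 rad/s
τ = P_out/ω = 152319/152.3 = 1000 N·m

1000 N·m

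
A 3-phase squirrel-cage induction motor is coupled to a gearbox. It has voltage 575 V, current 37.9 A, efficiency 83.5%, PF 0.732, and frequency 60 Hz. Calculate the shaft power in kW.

23.1 kW

P_in = √3·V·I·cosφ = 1.732 × 575 × 37.9 × 0.732 = 27629 W
P_out = η·P_in = 0.835 × 27629 = 23070 W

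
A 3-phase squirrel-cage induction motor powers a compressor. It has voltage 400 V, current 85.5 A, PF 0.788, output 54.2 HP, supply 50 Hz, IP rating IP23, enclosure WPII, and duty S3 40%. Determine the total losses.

P_in = √3·V·I·cosφ = 1.732×400×85.5×0.788 = 46677 W
P_out = 54.2×746 = 40433 W
Losses = P_in − P_out = 46677 − 40433 = 6244 W

6.24 kW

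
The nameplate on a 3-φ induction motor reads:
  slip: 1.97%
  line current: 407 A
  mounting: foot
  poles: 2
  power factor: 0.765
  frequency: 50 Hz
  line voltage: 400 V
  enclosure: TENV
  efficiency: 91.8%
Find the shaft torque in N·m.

643 N·m

P_in = √3·V·I·cosφ = 1.732 × 400 × 407 × 0.765 = 215707 W
P_out = η·P_in = 0.918 × 215707 = 198019 W
n_s = 120×50/2 = 3000 rpm; n = 3000×(1−0.0197) = 2941 rpm
ω = 2π×2941/60 = 308 rad/s
τ = P_out/ω = 198019/308 = 643 N·m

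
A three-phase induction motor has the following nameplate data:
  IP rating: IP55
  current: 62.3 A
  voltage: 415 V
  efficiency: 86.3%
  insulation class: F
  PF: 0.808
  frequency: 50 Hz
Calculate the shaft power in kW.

P_in = √3·V·I·cosφ = 1.732 × 415 × 62.3 × 0.808 = 36182 W
P_out = η·P_in = 0.863 × 36182 = 31225 W

31.2 kW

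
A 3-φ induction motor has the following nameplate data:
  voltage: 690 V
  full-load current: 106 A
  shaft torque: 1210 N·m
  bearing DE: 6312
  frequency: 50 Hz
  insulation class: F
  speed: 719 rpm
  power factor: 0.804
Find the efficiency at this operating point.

89.4 %

ω = 2π × 719/60 = 75.29 rad/s; P_out = τω = 1210 × 75.29 = 91101 W
P_in = √3·V_L·I_L·cosφ = 1.732 × 690 × 106 × 0.804 = 101849 W
η = P_out / P_in = 91101 / 101849 = 0.894 = 89.4%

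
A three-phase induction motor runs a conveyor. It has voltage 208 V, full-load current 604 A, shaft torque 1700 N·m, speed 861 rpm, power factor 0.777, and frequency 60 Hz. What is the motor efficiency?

90.7 %

ω = 2π × 861/60 = 90.16 rad/s; P_out = τω = 1700 × 90.16 = 153272 W
P_in = √3·V_L·I_L·cosφ = 1.732 × 208 × 604 × 0.777 = 169071 W
η = P_out / P_in = 153272 / 169071 = 0.907 = 90.7%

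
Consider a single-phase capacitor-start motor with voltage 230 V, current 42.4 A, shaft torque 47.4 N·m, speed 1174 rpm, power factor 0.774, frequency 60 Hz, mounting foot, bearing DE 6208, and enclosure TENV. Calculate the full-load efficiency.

77.2 %

ω = 2π × 1174/60 = 122.9 rad/s; P_out = τω = 47.4 × 122.9 = 5825 W
P_in = V·I·cosφ = 230 × 42.4 × 0.774 = 7548 W
η = P_out / P_in = 5825 / 7548 = 0.772 = 77.2%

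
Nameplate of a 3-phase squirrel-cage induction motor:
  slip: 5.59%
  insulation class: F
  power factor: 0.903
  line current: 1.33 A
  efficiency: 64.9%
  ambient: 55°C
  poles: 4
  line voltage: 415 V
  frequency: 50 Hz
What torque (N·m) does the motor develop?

3.78 N·m

P_in = √3·V·I·cosφ = 1.732 × 415 × 1.33 × 0.903 = 863 W
P_out = η·P_in = 0.649 × 863 = 560 W
n_s = 120×50/4 = 1500 rpm; n = 1500×(1−0.0559) = 1416 rpm
ω = 2π×1416/60 = 148.3 rad/s
τ = P_out/ω = 560/148.3 = 3.78 N·m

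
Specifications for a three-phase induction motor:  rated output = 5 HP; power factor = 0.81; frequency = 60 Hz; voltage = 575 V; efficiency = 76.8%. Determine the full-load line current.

6.02 A

P_out = 5 × 746 = 3730 W
P_in = P_out / η = 3730 / 0.768 = 4857 W
I_L = P_in / (√3·V_L·cosφ) = 4857 / (1.732 × 575 × 0.81) = 6.02 A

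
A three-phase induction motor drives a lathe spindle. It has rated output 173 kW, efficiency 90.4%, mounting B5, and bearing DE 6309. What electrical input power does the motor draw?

191 kW

P_out = 173000 W
P_in = P_out/η = 173000/0.904 = 191372 W = 191 kW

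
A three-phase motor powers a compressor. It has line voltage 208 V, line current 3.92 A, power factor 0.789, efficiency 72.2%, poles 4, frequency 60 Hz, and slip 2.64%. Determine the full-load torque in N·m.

P_in = √3·V·I·cosφ = 1.732 × 208 × 3.92 × 0.789 = 1114 W
P_out = η·P_in = 0.722 × 1114 = 804 W
n_s = 120×60/4 = 1800 rpm; n = 1800×(1−0.0264) = 1752 rpm
ω = 2π×1752/60 = 183.5 rad/s
τ = P_out/ω = 804/183.5 = 4.38 N·m

4.38 N·m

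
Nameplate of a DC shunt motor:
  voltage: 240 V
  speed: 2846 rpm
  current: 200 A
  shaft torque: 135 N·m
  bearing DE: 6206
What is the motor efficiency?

83.8 %

ω = 2π × 2846/60 = 298 rad/s; P_out = τω = 135 × 298 = 40230 W
P_in = V·I = 240 × 200 = 48000 W
η = P_out / P_in = 40230 / 48000 = 0.838 = 83.8%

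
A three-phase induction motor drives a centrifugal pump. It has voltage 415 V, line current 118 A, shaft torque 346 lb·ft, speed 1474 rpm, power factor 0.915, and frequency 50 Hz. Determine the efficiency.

93.3 %

τ = 346 lb·ft × 1.356 = 469.2 N·m
ω = 2π × 1474/60 = 154.4 rad/s; P_out = τω = 469.2 × 154.4 = 72444 W
P_in = √3·V_L·I_L·cosφ = 1.732 × 415 × 118 × 0.915 = 77607 W
η = P_out / P_in = 72444 / 77607 = 0.933 = 93.3%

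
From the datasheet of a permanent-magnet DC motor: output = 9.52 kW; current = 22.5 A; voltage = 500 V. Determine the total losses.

1730 W

P_in = V·I = 500×22.5 = 11250 W
P_out = 9520 W
Losses = P_in − P_out = 11250 − 9520 = 1730 W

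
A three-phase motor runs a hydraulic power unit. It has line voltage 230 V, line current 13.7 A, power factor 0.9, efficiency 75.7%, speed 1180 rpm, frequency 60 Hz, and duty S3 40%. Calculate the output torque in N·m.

P_in = √3·V·I·cosφ = 1.732 × 230 × 13.7 × 0.9 = 4912 W
P_out = η·P_in = 0.757 × 4912 = 3718 W
n = 1180 rpm
ω = 2π×1180/60 = 123.6 rad/s
τ = P_out/ω = 3718/123.6 = 30.1 N·m

30.1 N·m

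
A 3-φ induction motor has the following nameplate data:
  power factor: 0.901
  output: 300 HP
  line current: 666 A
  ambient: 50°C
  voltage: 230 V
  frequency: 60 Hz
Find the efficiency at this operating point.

93.6 %

P_out = 300 × 746 = 223800 W
P_in = √3·V_L·I_L·cosφ = 1.732 × 230 × 666 × 0.901 = 239042 W
η = P_out / P_in = 223800 / 239042 = 0.936 = 93.6%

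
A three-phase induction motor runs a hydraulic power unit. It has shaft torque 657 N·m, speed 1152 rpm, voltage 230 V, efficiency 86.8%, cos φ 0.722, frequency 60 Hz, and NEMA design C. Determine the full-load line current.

ω = 2π×1152/60 = 120.6 rad/s; P_out = τω = 657 × 120.6 = 79234 W
P_in = P_out / η = 79234 / 0.868 = 91283 W
I_L = P_in / (√3·V_L·cosφ) = 91283 / (1.732 × 230 × 0.722) = 317 A

317 A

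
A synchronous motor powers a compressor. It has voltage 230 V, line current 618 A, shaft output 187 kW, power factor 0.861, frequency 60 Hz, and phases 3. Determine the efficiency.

88.2 %

P_out = 187 kW = 187000 W
P_in = √3·V_L·I_L·cosφ = 1.732 × 230 × 618 × 0.861 = 211967 W
η = P_out / P_in = 187000 / 211967 = 0.882 = 88.2%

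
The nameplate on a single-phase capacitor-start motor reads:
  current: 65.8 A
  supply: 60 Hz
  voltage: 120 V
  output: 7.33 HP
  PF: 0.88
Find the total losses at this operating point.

P_in = V·I·cosφ = 120×65.8×0.88 = 6948 W
P_out = 7.33×746 = 5468 W
Losses = P_in − P_out = 6948 − 5468 = 1480 W

1480 W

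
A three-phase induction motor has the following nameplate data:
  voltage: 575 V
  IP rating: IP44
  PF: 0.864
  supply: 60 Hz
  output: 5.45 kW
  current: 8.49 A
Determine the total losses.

1860 W

P_in = √3·V·I·cosφ = 1.732×575×8.49×0.864 = 7305 W
P_out = 5450 W
Losses = P_in − P_out = 7305 − 5450 = 1855 W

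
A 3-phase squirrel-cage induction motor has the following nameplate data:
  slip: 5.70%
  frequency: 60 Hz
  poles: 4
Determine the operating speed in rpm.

1697 rpm

n_s = 120f/p = 120×60/4 = 1800 rpm
n = n_s(1 − s) = 1800 × (1 − 0.057) = 1697 rpm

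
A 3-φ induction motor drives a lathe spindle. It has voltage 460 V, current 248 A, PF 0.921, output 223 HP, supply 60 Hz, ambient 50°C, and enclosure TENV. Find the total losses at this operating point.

P_in = √3·V·I·cosφ = 1.732×460×248×0.921 = 181977 W
P_out = 223×746 = 166358 W
Losses = P_in − P_out = 181977 − 166358 = 15619 W

15.6 kW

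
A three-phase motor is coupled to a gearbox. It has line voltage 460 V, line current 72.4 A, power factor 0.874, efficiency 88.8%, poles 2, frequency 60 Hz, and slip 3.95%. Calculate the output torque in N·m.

P_in = √3·V·I·cosφ = 1.732 × 460 × 72.4 × 0.874 = 50415 W
P_out = η·P_in = 0.888 × 50415 = 44769 W
n_s = 120×60/2 = 3600 rpm; n = 3600×(1−0.0395) = 3458 rpm
ω = 2π×3458/60 = 362.1 rad/s
τ = P_out/ω = 44769/362.1 = 124 N·m

124 N·m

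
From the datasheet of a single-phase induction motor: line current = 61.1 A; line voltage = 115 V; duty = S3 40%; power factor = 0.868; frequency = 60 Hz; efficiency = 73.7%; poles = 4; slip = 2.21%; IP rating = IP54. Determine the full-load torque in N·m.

24.4 N·m

P_in = V·I·cosφ = 115 × 61.1 × 0.868 = 6099 W
P_out = η·P_in = 0.737 × 6099 = 4495 W
n_s = 120×60/4 = 1800 rpm; n = 1800×(1−0.0221) = 1760 rpm
ω = 2π×1760/60 = 184.3 rad/s
τ = P_out/ω = 4495/184.3 = 24.4 N·m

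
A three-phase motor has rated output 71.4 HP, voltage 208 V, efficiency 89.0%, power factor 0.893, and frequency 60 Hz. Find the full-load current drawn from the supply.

186 A

P_out = 71.4 × 746 = 53264 W
P_in = P_out / η = 53264 / 0.890 = 59847 W
I_L = P_in / (√3·V_L·cosφ) = 59847 / (1.732 × 208 × 0.893) = 186 A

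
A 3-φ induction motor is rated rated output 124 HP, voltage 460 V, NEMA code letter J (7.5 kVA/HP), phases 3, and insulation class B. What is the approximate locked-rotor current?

1170 A

S_LR = 7.5 × 124 = 930 kVA
I_LR = S_LR/(√3·V_L) = 930000/(1.732×460) = 1170 A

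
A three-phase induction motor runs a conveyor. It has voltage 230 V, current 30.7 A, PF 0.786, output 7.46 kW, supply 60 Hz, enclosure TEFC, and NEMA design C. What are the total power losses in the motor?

2.15 kW

P_in = √3·V·I·cosφ = 1.732×230×30.7×0.786 = 9613 W
P_out = 7460 W
Losses = P_in − P_out = 9613 − 7460 = 2153 W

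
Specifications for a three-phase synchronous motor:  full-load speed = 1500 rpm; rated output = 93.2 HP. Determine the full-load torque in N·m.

443 N·m

P_out = 93.2 × 746 = 69527 W
ω = 2π × 1500/60 = 157.1 rad/s
τ = P_out/ω = 69527/157.1 = 443 N·m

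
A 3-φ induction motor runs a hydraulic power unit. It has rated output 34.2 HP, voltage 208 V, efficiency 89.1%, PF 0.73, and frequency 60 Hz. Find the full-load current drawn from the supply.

P_out = 34.2 × 746 = 25513 W
P_in = P_out / η = 25513 / 0.891 = 28634 W
I_L = P_in / (√3·V_L·cosφ) = 28634 / (1.732 × 208 × 0.73) = 109 A

109 A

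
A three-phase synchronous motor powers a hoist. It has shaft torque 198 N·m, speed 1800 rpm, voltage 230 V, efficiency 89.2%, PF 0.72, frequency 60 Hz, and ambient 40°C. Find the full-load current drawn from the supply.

ω = 2π×1800/60 = 188.5 rad/s; P_out = τω = 198 × 188.5 = 37323 W
P_in = P_out / η = 37323 / 0.892 = 41842 W
I_L = P_in / (√3·V_L·cosφ) = 41842 / (1.732 × 230 × 0.72) = 146 A

146 A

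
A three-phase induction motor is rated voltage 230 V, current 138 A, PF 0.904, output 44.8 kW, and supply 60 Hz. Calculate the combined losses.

P_in = √3·V·I·cosφ = 1.732×230×138×0.904 = 49696 W
P_out = 44800 W
Losses = P_in − P_out = 49696 − 44800 = 4896 W

4900 W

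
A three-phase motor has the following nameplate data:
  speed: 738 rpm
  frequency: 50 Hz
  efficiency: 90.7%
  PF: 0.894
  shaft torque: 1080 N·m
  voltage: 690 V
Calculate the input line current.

86.1 A

ω = 2π×738/60 = 77.28 rad/s; P_out = τω = 1080 × 77.28 = 83462 W
P_in = P_out / η = 83462 / 0.907 = 92020 W
I_L = P_in / (√3·V_L·cosφ) = 92020 / (1.732 × 690 × 0.894) = 86.1 A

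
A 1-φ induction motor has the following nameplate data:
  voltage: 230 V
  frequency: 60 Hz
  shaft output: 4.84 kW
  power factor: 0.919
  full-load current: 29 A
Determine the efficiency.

79.0 %

P_out = 4.84 kW = 4840 W
P_in = V·I·cosφ = 230 × 29 × 0.919 = 6130 W
η = P_out / P_in = 4840 / 6130 = 0.790 = 79.0%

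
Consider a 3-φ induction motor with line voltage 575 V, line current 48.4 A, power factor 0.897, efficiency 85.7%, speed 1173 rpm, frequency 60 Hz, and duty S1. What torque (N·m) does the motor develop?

302 N·m

P_in = √3·V·I·cosφ = 1.732 × 575 × 48.4 × 0.897 = 43237 W
P_out = η·P_in = 0.857 × 43237 = 37054 W
n = 1173 rpm
ω = 2π×1173/60 = 122.8 rad/s
τ = P_out/ω = 37054/122.8 = 302 N·m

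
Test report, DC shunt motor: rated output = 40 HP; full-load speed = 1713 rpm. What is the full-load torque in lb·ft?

P_out = 40 × 746 = 29840 W
ω = 2π × 1713/60 = 179.4 rad/s
τ = P_out/ω = 29840/179.4 = 166.3 N·m
In lb·ft: 166.3/1.356 = 123 lb·ft

123 lb·ft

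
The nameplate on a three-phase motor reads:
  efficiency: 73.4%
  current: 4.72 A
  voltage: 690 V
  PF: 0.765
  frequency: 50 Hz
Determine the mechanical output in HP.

P_in = √3·V·I·cosφ = 1.732 × 690 × 4.72 × 0.765 = 4315 W
P_out = η·P_in = 0.734 × 4315 = 3167 W
= 3167/746 = 4.25 HP

4.25 HP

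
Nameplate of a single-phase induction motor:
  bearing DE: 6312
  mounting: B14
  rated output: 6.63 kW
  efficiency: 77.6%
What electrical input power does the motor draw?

P_out = 6630 W
P_in = P_out/η = 6630/0.776 = 8544 W = 8.54 kW

8.54 kW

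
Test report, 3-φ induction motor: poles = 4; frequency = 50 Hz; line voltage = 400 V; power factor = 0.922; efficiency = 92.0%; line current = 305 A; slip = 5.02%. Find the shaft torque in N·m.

1200 N·m

P_in = √3·V·I·cosφ = 1.732 × 400 × 305 × 0.922 = 194822 W
P_out = η·P_in = 0.92 × 194822 = 179236 W
n_s = 120×50/4 = 1500 rpm; n = 1500×(1−0.0502) = 1425 rpm
ω = 2π×1425/60 = 149.2 rad/s
τ = P_out/ω = 179236/149.2 = 1200 N·m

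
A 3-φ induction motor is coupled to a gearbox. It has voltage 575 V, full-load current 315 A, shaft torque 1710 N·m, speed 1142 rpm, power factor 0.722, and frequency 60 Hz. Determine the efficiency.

ω = 2π × 1142/60 = 119.6 rad/s; P_out = τω = 1710 × 119.6 = 204516 W
P_in = √3·V_L·I_L·cosφ = 1.732 × 575 × 315 × 0.722 = 226498 W
η = P_out / P_in = 204516 / 226498 = 0.903 = 90.3%

90.3 %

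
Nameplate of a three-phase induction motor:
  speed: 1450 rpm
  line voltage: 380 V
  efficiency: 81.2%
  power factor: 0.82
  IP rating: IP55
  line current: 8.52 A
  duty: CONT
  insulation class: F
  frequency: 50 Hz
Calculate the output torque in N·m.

24.6 N·m

P_in = √3·V·I·cosφ = 1.732 × 380 × 8.52 × 0.82 = 4598 W
P_out = η·P_in = 0.812 × 4598 = 3734 W
n = 1450 rpm
ω = 2π×1450/60 = 151.8 rad/s
τ = P_out/ω = 3734/151.8 = 24.6 N·m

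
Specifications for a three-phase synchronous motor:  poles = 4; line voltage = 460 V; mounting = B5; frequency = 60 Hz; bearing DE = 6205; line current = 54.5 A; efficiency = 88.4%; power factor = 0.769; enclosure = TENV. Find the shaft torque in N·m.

157 N·m

P_in = √3·V·I·cosφ = 1.732 × 460 × 54.5 × 0.769 = 33391 W
P_out = η·P_in = 0.884 × 33391 = 29518 W
n = n_s = 120×60/4 = 1800 rpm (synchronous)
ω = 2π×1800/60 = 188.5 rad/s
τ = P_out/ω = 29518/188.5 = 157 N·m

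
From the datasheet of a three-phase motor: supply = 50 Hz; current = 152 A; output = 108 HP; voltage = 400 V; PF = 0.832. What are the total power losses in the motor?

7050 W

P_in = √3·V·I·cosφ = 1.732×400×152×0.832 = 87614 W
P_out = 108×746 = 80568 W
Losses = P_in − P_out = 87614 − 80568 = 7046 W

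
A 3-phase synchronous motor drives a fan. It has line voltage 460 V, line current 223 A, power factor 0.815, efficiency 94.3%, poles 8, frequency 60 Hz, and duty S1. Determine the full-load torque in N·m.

P_in = √3·V·I·cosφ = 1.732 × 460 × 223 × 0.815 = 144800 W
P_out = η·P_in = 0.943 × 144800 = 136546 W
n = n_s = 120×60/8 = 900 rpm (synchronous)
ω = 2π×900/60 = 94.25 rad/s
τ = P_out/ω = 136546/94.25 = 1450 N·m

1450 N·m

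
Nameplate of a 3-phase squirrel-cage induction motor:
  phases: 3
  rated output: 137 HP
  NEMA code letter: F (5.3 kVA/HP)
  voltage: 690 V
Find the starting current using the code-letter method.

608 A

S_LR = 5.3 × 137 = 726.1 kVA
I_LR = S_LR/(√3·V_L) = 726100/(1.732×690) = 608 A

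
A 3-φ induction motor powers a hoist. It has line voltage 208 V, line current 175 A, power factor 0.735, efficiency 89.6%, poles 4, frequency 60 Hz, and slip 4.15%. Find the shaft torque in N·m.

230 N·m

P_in = √3·V·I·cosφ = 1.732 × 208 × 175 × 0.735 = 46338 W
P_out = η·P_in = 0.896 × 46338 = 41519 W
n_s = 120×60/4 = 1800 rpm; n = 1800×(1−0.0415) = 1725 rpm
ω = 2π×1725/60 = 180.6 rad/s
τ = P_out/ω = 41519/180.6 = 230 N·m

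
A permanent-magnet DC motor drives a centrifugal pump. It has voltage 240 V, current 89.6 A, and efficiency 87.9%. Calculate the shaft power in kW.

18.9 kW

P_in = V·I = 240 × 89.6 = 21504 W
P_out = η·P_in = 0.879 × 21504 = 18902 W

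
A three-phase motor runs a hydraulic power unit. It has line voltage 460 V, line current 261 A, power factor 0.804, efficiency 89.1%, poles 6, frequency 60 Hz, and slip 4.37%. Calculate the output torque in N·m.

P_in = √3·V·I·cosφ = 1.732 × 460 × 261 × 0.804 = 167187 W
P_out = η·P_in = 0.891 × 167187 = 148964 W
n_s = 120×60/6 = 1200 rpm; n = 1200×(1−0.0437) = 1148 rpm
ω = 2π×1148/60 = 120.2 rad/s
τ = P_out/ω = 148964/120.2 = 1240 N·m

1240 N·m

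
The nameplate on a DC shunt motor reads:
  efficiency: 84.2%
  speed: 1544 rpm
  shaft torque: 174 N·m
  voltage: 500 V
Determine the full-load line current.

ω = 2π×1544/60 = 161.7 rad/s; P_out = τω = 174 × 161.7 = 28136 W
P_in = P_out / η = 28136 / 0.842 = 33416 W
I = P_in / V = 33416 / 500 = 66.8 A

66.8 A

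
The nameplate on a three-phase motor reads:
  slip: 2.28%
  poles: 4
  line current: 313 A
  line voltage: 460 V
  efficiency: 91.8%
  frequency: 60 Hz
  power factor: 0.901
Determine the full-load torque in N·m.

P_in = √3·V·I·cosφ = 1.732 × 460 × 313 × 0.901 = 224685 W
P_out = η·P_in = 0.918 × 224685 = 206261 W
n_s = 120×60/4 = 1800 rpm; n = 1800×(1−0.0228) = 1759 rpm
ω = 2π×1759/60 = 184.2 rad/s
τ = P_out/ω = 206261/184.2 = 1120 N·m

1120 N·m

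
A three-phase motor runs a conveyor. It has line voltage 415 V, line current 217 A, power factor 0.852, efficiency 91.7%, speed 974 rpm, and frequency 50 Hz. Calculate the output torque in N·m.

1190 N·m

P_in = √3·V·I·cosφ = 1.732 × 415 × 217 × 0.852 = 132891 W
P_out = η·P_in = 0.917 × 132891 = 121861 W
n = 974 rpm
ω = 2π×974/60 = 102 rad/s
τ = P_out/ω = 121861/102 = 1190 N·m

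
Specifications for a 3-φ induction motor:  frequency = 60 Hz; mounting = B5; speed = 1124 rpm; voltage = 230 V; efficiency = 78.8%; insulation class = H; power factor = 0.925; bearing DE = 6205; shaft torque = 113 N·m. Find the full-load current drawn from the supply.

45.8 A

ω = 2π×1124/60 = 117.7 rad/s; P_out = τω = 113 × 117.7 = 13300 W
P_in = P_out / η = 13300 / 0.788 = 16878 W
I_L = P_in / (√3·V_L·cosφ) = 16878 / (1.732 × 230 × 0.925) = 45.8 A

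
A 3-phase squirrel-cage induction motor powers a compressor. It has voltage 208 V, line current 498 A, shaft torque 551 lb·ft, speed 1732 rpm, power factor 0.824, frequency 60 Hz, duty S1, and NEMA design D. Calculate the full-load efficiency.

τ = 551 lb·ft × 1.356 = 747.2 N·m
ω = 2π × 1732/60 = 181.4 rad/s; P_out = τω = 747.2 × 181.4 = 135542 W
P_in = √3·V_L·I_L·cosφ = 1.732 × 208 × 498 × 0.824 = 147832 W
η = P_out / P_in = 135542 / 147832 = 0.917 = 91.7%

91.7 %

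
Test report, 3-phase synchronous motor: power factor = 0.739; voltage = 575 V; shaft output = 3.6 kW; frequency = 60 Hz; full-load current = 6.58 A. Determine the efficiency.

P_out = 3.6 kW = 3600 W
P_in = √3·V_L·I_L·cosφ = 1.732 × 575 × 6.58 × 0.739 = 4843 W
η = P_out / P_in = 3600 / 4843 = 0.743 = 74.3%

74.3 %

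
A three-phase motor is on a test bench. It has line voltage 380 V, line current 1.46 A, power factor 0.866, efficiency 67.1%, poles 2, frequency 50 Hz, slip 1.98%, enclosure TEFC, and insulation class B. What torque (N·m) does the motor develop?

P_in = √3·V·I·cosφ = 1.732 × 380 × 1.46 × 0.866 = 832 W
P_out = η·P_in = 0.671 × 832 = 558 W
n_s = 120×50/2 = 3000 rpm; n = 3000×(1−0.0198) = 2941 rpm
ω = 2π×2941/60 = 308 rad/s
τ = P_out/ω = 558/308 = 1.81 N·m

1.81 N·m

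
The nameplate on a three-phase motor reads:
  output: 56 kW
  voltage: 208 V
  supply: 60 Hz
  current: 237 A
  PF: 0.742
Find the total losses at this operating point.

P_in = √3·V·I·cosφ = 1.732×208×237×0.742 = 63352 W
P_out = 56000 W
Losses = P_in − P_out = 63352 − 56000 = 7352 W

7350 W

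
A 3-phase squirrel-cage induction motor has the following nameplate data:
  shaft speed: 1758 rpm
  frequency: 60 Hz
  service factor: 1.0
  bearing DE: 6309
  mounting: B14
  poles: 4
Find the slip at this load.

n_s = 120f/p = 120×60/4 = 1800 rpm
s = (n_s − n)/n_s = (1800 − 1758)/1800 = 0.0233

2.3 %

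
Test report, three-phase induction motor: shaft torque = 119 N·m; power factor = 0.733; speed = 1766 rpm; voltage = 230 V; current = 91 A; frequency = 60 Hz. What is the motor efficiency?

ω = 2π × 1766/60 = 184.9 rad/s; P_out = τω = 119 × 184.9 = 22003 W
P_in = √3·V_L·I_L·cosφ = 1.732 × 230 × 91 × 0.733 = 26572 W
η = P_out / P_in = 22003 / 26572 = 0.828 = 82.8%

82.8 %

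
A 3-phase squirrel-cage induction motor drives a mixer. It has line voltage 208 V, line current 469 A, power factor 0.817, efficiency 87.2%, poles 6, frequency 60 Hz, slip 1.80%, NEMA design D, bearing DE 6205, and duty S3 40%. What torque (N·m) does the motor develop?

P_in = √3·V·I·cosφ = 1.732 × 208 × 469 × 0.817 = 138040 W
P_out = η·P_in = 0.872 × 138040 = 120371 W
n_s = 120×60/6 = 1200 rpm; n = 1200×(1−0.018) = 1178 rpm
ω = 2π×1178/60 = 123.4 rad/s
τ = P_out/ω = 120371/123.4 = 975 N·m

975 N·m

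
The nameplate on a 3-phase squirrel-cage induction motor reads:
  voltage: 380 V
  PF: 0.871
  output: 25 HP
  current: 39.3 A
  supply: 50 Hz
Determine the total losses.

3.88 kW

P_in = √3·V·I·cosφ = 1.732×380×39.3×0.871 = 22529 W
P_out = 25×746 = 18650 W
Losses = P_in − P_out = 22529 − 18650 = 3879 W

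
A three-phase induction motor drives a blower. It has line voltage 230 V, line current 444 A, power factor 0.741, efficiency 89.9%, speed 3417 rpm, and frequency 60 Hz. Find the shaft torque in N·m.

329 N·m

P_in = √3·V·I·cosφ = 1.732 × 230 × 444 × 0.741 = 131062 W
P_out = η·P_in = 0.899 × 131062 = 117825 W
n = 3417 rpm
ω = 2π×3417/60 = 357.8 rad/s
τ = P_out/ω = 117825/357.8 = 329 N·m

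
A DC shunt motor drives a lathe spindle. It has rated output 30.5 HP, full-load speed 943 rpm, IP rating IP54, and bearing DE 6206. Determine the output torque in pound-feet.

P_out = 30.5 × 746 = 22753 W
ω = 2π × 943/60 = 98.75 rad/s
τ = P_out/ω = 22753/98.75 = 230.4 N·m
In lb·ft: 230.4/1.356 = 170 lb·ft

170 lb·ft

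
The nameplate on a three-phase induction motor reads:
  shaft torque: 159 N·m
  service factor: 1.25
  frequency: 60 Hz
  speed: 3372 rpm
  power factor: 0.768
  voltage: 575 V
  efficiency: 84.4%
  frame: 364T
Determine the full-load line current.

87 A

ω = 2π×3372/60 = 353.1 rad/s; P_out = τω = 159 × 353.1 = 56143 W
P_in = P_out / η = 56143 / 0.844 = 66520 W
I_L = P_in / (√3·V_L·cosφ) = 66520 / (1.732 × 575 × 0.768) = 87 A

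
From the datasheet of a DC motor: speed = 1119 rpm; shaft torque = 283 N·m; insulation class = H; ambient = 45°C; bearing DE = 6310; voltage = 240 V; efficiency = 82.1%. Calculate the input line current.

ω = 2π×1119/60 = 117.2 rad/s; P_out = τω = 283 × 117.2 = 33168 W
P_in = P_out / η = 33168 / 0.821 = 40400 W
I = P_in / V = 40400 / 240 = 168 A

168 A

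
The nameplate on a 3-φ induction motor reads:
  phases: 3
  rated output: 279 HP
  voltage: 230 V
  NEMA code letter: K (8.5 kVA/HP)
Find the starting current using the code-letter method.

5950 A

S_LR = 8.5 × 279 = 2371.5 kVA
I_LR = S_LR/(√3·V_L) = 2371500/(1.732×230) = 5950 A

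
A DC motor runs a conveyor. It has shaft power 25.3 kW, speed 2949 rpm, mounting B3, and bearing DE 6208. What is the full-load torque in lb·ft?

ω = 2π × 2949/60 = 308.8 rad/s
τ = P/ω = 25300/308.8 = 81.93 N·m
In lb·ft: 81.93/1.356 = 60.4 lb·ft

60.4 lb·ft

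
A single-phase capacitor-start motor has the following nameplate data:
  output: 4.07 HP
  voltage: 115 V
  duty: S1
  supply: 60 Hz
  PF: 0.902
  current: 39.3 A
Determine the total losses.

1.04 kW

P_in = V·I·cosφ = 115×39.3×0.902 = 4077 W
P_out = 4.07×746 = 3036 W
Losses = P_in − P_out = 4077 − 3036 = 1041 W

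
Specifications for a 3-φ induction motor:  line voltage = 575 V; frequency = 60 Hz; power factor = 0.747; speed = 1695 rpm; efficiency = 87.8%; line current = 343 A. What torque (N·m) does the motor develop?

1260 N·m

P_in = √3·V·I·cosφ = 1.732 × 575 × 343 × 0.747 = 255170 W
P_out = η·P_in = 0.878 × 255170 = 224039 W
n = 1695 rpm
ω = 2π×1695/60 = 177.5 rad/s
τ = P_out/ω = 224039/177.5 = 1260 N·m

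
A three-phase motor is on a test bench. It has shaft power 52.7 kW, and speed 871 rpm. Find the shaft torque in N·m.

578 N·m

ω = 2π × 871/60 = 91.21 rad/s
τ = P/ω = 52700/91.21 = 578 N·m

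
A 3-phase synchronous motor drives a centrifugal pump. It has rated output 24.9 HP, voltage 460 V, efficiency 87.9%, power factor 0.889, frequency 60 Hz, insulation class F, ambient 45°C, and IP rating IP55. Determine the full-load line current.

P_out = 24.9 × 746 = 18575 W
P_in = P_out / η = 18575 / 0.879 = 21132 W
I_L = P_in / (√3·V_L·cosφ) = 21132 / (1.732 × 460 × 0.889) = 29.8 A

29.8 A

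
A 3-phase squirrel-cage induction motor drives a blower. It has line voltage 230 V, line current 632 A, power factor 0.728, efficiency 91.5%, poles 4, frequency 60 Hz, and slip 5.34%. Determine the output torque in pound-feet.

P_in = √3·V·I·cosφ = 1.732 × 230 × 632 × 0.728 = 183284 W
P_out = η·P_in = 0.915 × 183284 = 167705 W
n_s = 120×60/4 = 1800 rpm; n = 1800×(1−0.0534) = 1704 rpm
ω = 2π×1704/60 = 178.4 rad/s
τ = P_out/ω = 167705/178.4 = 940.1 N·m
In lb·ft: 940.1/1.356 = 693 lb·ft

693 lb·ft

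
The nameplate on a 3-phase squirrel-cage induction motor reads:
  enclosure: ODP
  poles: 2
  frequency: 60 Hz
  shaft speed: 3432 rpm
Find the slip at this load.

4.67 %

n_s = 120f/p = 120×60/2 = 3600 rpm
s = (n_s − n)/n_s = (3600 − 3432)/3600 = 0.0467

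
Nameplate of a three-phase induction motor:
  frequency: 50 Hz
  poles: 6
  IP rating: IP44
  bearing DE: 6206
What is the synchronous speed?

1000 rpm

n_s = 120f/p = 120×50/6 = 1000 rpm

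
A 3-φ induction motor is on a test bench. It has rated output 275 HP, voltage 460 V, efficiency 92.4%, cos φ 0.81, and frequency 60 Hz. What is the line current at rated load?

P_out = 275 × 746 = 205150 W
P_in = P_out / η = 205150 / 0.924 = 222024 W
I_L = P_in / (√3·V_L·cosφ) = 222024 / (1.732 × 460 × 0.81) = 344 A

344 A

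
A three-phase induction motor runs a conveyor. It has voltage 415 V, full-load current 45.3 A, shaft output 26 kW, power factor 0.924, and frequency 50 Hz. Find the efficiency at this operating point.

P_out = 26 kW = 26000 W
P_in = √3·V_L·I_L·cosφ = 1.732 × 415 × 45.3 × 0.924 = 30086 W
η = P_out / P_in = 26000 / 30086 = 0.864 = 86.4%

86.4 %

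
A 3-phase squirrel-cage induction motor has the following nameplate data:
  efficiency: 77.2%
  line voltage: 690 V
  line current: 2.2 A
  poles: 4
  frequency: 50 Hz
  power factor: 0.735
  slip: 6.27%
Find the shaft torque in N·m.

P_in = √3·V·I·cosφ = 1.732 × 690 × 2.2 × 0.735 = 1932 W
P_out = η·P_in = 0.772 × 1932 = 1492 W
n_s = 120×50/4 = 1500 rpm; n = 1500×(1−0.0627) = 1406 rpm
ω = 2π×1406/60 = 147.2 rad/s
τ = P_out/ω = 1492/147.2 = 10.1 N·m

10.1 N·m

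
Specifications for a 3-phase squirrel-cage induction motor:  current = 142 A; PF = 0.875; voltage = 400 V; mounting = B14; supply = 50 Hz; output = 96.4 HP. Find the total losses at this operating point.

14.2 kW

P_in = √3·V·I·cosφ = 1.732×400×142×0.875 = 86080 W
P_out = 96.4×746 = 71914 W
Losses = P_in − P_out = 86080 − 71914 = 14166 W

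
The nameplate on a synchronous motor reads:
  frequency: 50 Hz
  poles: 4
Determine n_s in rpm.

n_s = 120f/p = 120×50/4 = 1500 rpm

1500 rpm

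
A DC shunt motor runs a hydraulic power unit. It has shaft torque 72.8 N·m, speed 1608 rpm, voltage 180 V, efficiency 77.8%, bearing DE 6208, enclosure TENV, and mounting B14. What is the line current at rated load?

ω = 2π×1608/60 = 168.4 rad/s; P_out = τω = 72.8 × 168.4 = 12260 W
P_in = P_out / η = 12260 / 0.778 = 15758 W
I = P_in / V = 15758 / 180 = 87.5 A

87.5 A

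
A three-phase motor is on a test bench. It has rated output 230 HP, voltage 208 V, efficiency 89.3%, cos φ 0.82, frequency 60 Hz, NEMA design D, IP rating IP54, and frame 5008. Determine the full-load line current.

P_out = 230 × 746 = 171580 W
P_in = P_out / η = 171580 / 0.893 = 192139 W
I_L = P_in / (√3·V_L·cosφ) = 192139 / (1.732 × 208 × 0.82) = 650 A

650 A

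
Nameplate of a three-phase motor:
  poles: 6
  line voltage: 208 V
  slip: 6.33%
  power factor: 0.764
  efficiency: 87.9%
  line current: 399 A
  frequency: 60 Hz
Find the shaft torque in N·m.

P_in = √3·V·I·cosφ = 1.732 × 208 × 399 × 0.764 = 109819 W
P_out = η·P_in = 0.879 × 109819 = 96531 W
n_s = 120×60/6 = 1200 rpm; n = 1200×(1−0.0633) = 1124 rpm
ω = 2π×1124/60 = 117.7 rad/s
τ = P_out/ω = 96531/117.7 = 820 N·m

820 N·m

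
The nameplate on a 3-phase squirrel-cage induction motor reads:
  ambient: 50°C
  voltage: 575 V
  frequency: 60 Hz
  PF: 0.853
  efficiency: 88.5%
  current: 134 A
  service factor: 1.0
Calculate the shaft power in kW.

101 kW

P_in = √3·V·I·cosφ = 1.732 × 575 × 134 × 0.853 = 113833 W
P_out = η·P_in = 0.885 × 113833 = 100742 W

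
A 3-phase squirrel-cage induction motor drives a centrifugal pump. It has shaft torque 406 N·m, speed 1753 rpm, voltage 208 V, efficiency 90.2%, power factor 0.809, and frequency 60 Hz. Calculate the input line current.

ω = 2π×1753/60 = 183.6 rad/s; P_out = τω = 406 × 183.6 = 74542 W
P_in = P_out / η = 74542 / 0.902 = 82641 W
I_L = P_in / (√3·V_L·cosφ) = 82641 / (1.732 × 208 × 0.809) = 284 A

284 A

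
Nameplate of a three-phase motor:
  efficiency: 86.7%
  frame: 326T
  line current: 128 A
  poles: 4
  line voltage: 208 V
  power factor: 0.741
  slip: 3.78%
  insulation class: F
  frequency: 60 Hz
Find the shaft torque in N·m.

163 N·m

P_in = √3·V·I·cosφ = 1.732 × 208 × 128 × 0.741 = 34170 W
P_out = η·P_in = 0.867 × 34170 = 29625 W
n_s = 120×60/4 = 1800 rpm; n = 1800×(1−0.0378) = 1732 rpm
ω = 2π×1732/60 = 181.4 rad/s
τ = P_out/ω = 29625/181.4 = 163 N·m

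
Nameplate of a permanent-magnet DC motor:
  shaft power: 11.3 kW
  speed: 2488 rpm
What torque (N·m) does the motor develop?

43.4 N·m

ω = 2π × 2488/60 = 260.5 rad/s
τ = P/ω = 11300/260.5 = 43.4 N·m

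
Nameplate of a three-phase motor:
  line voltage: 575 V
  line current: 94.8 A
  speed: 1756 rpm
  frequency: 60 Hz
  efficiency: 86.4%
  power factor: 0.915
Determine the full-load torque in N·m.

406 N·m

P_in = √3·V·I·cosφ = 1.732 × 575 × 94.8 × 0.915 = 86386 W
P_out = η·P_in = 0.864 × 86386 = 74638 W
n = 1756 rpm
ω = 2π×1756/60 = 183.9 rad/s
τ = P_out/ω = 74638/183.9 = 406 N·m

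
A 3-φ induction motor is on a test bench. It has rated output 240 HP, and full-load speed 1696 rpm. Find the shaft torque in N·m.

1010 N·m

P_out = 240 × 746 = 179040 W
ω = 2π × 1696/60 = 177.6 rad/s
τ = P_out/ω = 179040/177.6 = 1010 N·m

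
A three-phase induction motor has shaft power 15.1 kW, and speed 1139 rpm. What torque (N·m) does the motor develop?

127 N·m

ω = 2π × 1139/60 = 119.3 rad/s
τ = P/ω = 15100/119.3 = 127 N·m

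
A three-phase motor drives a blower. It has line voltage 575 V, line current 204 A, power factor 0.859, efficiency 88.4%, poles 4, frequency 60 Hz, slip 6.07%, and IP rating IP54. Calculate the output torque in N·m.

871 N·m

P_in = √3·V·I·cosφ = 1.732 × 575 × 204 × 0.859 = 174518 W
P_out = η·P_in = 0.884 × 174518 = 154274 W
n_s = 120×60/4 = 1800 rpm; n = 1800×(1−0.0607) = 1691 rpm
ω = 2π×1691/60 = 177.1 rad/s
τ = P_out/ω = 154274/177.1 = 871 N·m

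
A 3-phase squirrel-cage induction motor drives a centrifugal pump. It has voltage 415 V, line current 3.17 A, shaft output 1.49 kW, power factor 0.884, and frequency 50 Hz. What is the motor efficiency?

74.0 %

P_out = 1.49 kW = 1490 W
P_in = √3·V_L·I_L·cosφ = 1.732 × 415 × 3.17 × 0.884 = 2014 W
η = P_out / P_in = 1490 / 2014 = 0.740 = 74.0%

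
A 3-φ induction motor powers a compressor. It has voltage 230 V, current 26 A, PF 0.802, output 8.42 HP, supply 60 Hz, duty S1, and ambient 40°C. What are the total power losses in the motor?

2.03 kW

P_in = √3·V·I·cosφ = 1.732×230×26×0.802 = 8307 W
P_out = 8.42×746 = 6281 W
Losses = P_in − P_out = 8307 − 6281 = 2026 W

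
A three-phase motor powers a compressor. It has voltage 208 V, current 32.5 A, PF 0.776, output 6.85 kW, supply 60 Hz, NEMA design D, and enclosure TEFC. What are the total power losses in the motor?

P_in = √3·V·I·cosφ = 1.732×208×32.5×0.776 = 9086 W
P_out = 6850 W
Losses = P_in − P_out = 9086 − 6850 = 2236 W

2240 W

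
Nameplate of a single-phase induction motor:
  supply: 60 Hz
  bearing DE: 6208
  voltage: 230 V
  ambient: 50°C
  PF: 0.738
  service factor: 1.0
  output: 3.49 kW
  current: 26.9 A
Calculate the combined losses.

1080 W

P_in = V·I·cosφ = 230×26.9×0.738 = 4566 W
P_out = 3490 W
Losses = P_in − P_out = 4566 − 3490 = 1076 W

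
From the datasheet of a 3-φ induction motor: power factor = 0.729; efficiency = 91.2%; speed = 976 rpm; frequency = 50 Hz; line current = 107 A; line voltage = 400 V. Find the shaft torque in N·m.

P_in = √3·V·I·cosφ = 1.732 × 400 × 107 × 0.729 = 54040 W
P_out = η·P_in = 0.912 × 54040 = 49284 W
n = 976 rpm
ω = 2π×976/60 = 102.2 rad/s
τ = P_out/ω = 49284/102.2 = 482 N·m

482 N·m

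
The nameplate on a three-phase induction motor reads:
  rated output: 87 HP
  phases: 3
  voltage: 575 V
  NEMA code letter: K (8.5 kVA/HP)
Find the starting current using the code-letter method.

S_LR = 8.5 × 87 = 739.5 kVA
I_LR = S_LR/(√3·V_L) = 739500/(1.732×575) = 743 A

743 A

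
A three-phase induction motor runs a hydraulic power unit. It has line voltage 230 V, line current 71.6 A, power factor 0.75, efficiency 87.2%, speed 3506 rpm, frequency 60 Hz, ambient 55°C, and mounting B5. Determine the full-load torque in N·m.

P_in = √3·V·I·cosφ = 1.732 × 230 × 71.6 × 0.75 = 21392 W
P_out = η·P_in = 0.872 × 21392 = 18654 W
n = 3506 rpm
ω = 2π×3506/60 = 367.1 rad/s
τ = P_out/ω = 18654/367.1 = 50.8 N·m

50.8 N·m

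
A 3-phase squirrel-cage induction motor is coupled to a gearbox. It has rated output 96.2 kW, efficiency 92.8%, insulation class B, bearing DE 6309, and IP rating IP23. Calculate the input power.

104 kW

P_out = 96200 W
P_in = P_out/η = 96200/0.928 = 103664 W = 104 kW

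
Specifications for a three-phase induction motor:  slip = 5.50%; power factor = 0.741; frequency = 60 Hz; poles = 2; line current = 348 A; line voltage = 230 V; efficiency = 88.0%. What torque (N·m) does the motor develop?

P_in = √3·V·I·cosφ = 1.732 × 230 × 348 × 0.741 = 102724 W
P_out = η·P_in = 0.88 × 102724 = 90397 W
n_s = 120×60/2 = 3600 rpm; n = 3600×(1−0.055) = 3402 rpm
ω = 2π×3402/60 = 356.3 rad/s
τ = P_out/ω = 90397/356.3 = 254 N·m

254 N·m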